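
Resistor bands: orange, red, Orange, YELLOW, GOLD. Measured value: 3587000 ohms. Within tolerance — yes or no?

Orange → 3 (first significant figure)
Red → 2 (second significant figure)
Orange → 3 (third significant figure)
Yellow → ×10^4 multiplier
Gold → ±5% tolerance
323 × 10000 = 3230000 Ω
Allowed range: 3068500 Ω to 3391500 Ω.
3587000 ohms lies outside that range.

no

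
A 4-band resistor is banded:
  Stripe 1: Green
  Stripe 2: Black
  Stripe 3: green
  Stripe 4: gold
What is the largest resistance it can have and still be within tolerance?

Green → 5 (first significant figure)
Black → 0 (second significant figure)
Green → ×10^5 multiplier
Gold → ±5% tolerance
50 × 100000 = 5000000 Ω
Largest = 5000000 × (1 + 5/100) = 5250000 Ω.

5250000 Ω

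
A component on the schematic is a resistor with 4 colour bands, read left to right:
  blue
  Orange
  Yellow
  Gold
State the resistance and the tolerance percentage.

630000 Ω ±5%

Blue → 6 (first significant figure)
Orange → 3 (second significant figure)
Yellow → ×10^4 multiplier
Gold → ±5% tolerance
63 × 10000 = 630000 Ω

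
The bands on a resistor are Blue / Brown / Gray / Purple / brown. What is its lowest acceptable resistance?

Blue → 6 (first significant figure)
Brown → 1 (second significant figure)
Grey → 8 (third significant figure)
Violet → ×10^7 multiplier
Brown → ±1% tolerance
618 × 10000000 = 6180000000 Ω
Lowest = 6180000000 × (1 − 1/100) = 6118200000 Ω.

6118200000 Ω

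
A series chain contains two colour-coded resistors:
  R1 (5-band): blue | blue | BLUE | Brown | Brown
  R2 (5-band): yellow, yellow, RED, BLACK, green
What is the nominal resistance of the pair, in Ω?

7102 Ω

R1: blue, blue, blue → 666; brown ×10 → 6660 Ω.
R2: yellow, yellow, red → 442; black ×1 → 442 Ω.
Series: 6660 + 442 = 7102 Ω.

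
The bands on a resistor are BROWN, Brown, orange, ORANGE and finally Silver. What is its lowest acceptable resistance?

Brown → 1 (first significant figure)
Brown → 1 (second significant figure)
Orange → 3 (third significant figure)
Orange → ×10^3 multiplier
Silver → ±10% tolerance
113 × 1000 = 113000 Ω
Lowest = 113000 × (1 − 10/100) = 101700 Ω.

101700 Ω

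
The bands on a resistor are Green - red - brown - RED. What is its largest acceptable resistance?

530.4 Ω

Green → 5 (first significant figure)
Red → 2 (second significant figure)
Brown → ×10 multiplier
Red → ±2% tolerance
52 × 10 = 520 Ω
Largest = 520 × (1 + 2/100) = 530.4 Ω.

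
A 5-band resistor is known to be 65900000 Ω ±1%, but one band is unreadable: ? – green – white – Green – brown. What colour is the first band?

blue

65900000 Ω = 659 × 10^5.
The first band gives digit 6 of the significand, and 6 is blue.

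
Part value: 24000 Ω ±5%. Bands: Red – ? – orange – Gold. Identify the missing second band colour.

yellow

24000 Ω = 24 × 10^3.
The second band gives digit 4 of the significand, and 4 is yellow.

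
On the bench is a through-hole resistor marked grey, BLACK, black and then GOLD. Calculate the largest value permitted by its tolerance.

Grey → 8 (first significant figure)
Black → 0 (second significant figure)
Black → ×1 multiplier
Gold → ±5% tolerance
80 × 1 = 80 Ω
Largest = 80 × (1 + 5/100) = 84 Ω.

84 Ω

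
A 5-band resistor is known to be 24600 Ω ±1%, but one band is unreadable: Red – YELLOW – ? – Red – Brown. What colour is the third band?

blue

24600 Ω = 246 × 10^2.
The third band gives digit 6 of the significand, and 6 is blue.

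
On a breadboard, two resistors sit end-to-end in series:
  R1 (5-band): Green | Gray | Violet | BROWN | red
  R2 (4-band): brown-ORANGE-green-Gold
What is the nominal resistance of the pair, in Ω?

R1: green, grey, violet → 587; brown ×10 → 5870 Ω.
R2: brown, orange → 13; green ×10^5 → 1300000 Ω.
Series: 5870 + 1300000 = 1305870 Ω.

1305870 Ω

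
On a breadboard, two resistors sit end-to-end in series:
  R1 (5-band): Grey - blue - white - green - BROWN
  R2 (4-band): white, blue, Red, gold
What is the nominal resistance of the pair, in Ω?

R1: grey, blue, white → 869; green ×10^5 → 86900000 Ω.
R2: white, blue → 96; red ×10^2 → 9600 Ω.
Series: 86900000 + 9600 = 86909600 Ω.

86909600 Ω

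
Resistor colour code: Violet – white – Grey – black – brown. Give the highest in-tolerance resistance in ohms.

Violet → 7 (first significant figure)
White → 9 (second significant figure)
Grey → 8 (third significant figure)
Black → ×1 multiplier
Brown → ±1% tolerance
798 × 1 = 798 Ω
Highest = 798 × (1 + 1/100) = 805.98 Ω.

805.98 Ω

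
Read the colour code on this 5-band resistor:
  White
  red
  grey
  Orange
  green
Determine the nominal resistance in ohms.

White → 9 (first significant figure)
Red → 2 (second significant figure)
Grey → 8 (third significant figure)
Orange → ×10^3 multiplier
928 × 1000 = 928000 Ω

928000 Ω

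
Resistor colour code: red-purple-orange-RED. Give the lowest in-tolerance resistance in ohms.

26460 Ω

Red → 2 (first significant figure)
Violet → 7 (second significant figure)
Orange → ×10^3 multiplier
Red → ±2% tolerance
27 × 1000 = 27000 Ω
Lowest = 27000 × (1 − 2/100) = 26460 Ω.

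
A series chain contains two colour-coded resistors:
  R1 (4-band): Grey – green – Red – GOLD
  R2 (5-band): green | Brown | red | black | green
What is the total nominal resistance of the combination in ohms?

9012 Ω

R1: grey, green → 85; red ×10^2 → 8500 Ω.
R2: green, brown, red → 512; black ×1 → 512 Ω.
Series: 8500 + 512 = 9012 Ω.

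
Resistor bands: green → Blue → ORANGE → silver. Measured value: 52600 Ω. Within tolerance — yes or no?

yes

Green → 5 (first significant figure)
Blue → 6 (second significant figure)
Orange → ×10^3 multiplier
Silver → ±10% tolerance
56 × 1000 = 56000 Ω
Allowed range: 50400 Ω to 61600 Ω.
52600 Ω lies inside that range.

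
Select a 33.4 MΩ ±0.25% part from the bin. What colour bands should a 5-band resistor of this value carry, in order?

33400000 Ω = 334 × 10^5.
3 → orange
3 → orange
4 → yellow
Multiplier 10^5 → green.
±0.25% tolerance → blue.

orange, orange, yellow, green, blue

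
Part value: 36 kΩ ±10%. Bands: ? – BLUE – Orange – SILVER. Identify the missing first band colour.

orange

36000 Ω = 36 × 10^3.
The first band gives digit 3 of the significand, and 3 is orange.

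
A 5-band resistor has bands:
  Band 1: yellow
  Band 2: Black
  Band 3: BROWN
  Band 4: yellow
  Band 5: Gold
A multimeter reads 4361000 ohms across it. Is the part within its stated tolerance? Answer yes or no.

Yellow → 4 (first significant figure)
Black → 0 (second significant figure)
Brown → 1 (third significant figure)
Yellow → ×10^4 multiplier
Gold → ±5% tolerance
401 × 10000 = 4010000 Ω
Allowed range: 3809500 Ω to 4210500 Ω.
4361000 ohms lies outside that range.

no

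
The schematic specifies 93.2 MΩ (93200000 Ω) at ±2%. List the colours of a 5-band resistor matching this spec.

93200000 Ω = 932 × 10^5.
9 → white
3 → orange
2 → red
Multiplier 10^5 → green.
±2% tolerance → red.

white, orange, red, green, red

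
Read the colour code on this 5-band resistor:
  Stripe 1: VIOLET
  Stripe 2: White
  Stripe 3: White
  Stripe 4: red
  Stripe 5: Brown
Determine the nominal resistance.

Violet → 7 (first significant figure)
White → 9 (second significant figure)
White → 9 (third significant figure)
Red → ×10^2 multiplier
799 × 100 = 79900 Ω

79900 Ω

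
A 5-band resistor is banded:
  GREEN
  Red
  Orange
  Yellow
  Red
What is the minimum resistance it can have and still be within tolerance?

5125400 Ω

Green → 5 (first significant figure)
Red → 2 (second significant figure)
Orange → 3 (third significant figure)
Yellow → ×10^4 multiplier
Red → ±2% tolerance
523 × 10000 = 5230000 Ω
Minimum = 5230000 × (1 − 2/100) = 5125400 Ω.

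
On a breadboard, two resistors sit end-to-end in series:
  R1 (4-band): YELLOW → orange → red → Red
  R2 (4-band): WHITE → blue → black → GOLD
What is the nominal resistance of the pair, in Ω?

4396 Ω

R1: yellow, orange → 43; red ×10^2 → 4300 Ω.
R2: white, blue → 96; black ×1 → 96 Ω.
Series: 4300 + 96 = 4396 Ω.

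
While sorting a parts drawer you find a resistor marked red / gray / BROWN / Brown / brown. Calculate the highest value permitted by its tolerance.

Red → 2 (first significant figure)
Grey → 8 (second significant figure)
Brown → 1 (third significant figure)
Brown → ×10 multiplier
Brown → ±1% tolerance
281 × 10 = 2810 Ω
Highest = 2810 × (1 + 1/100) = 2838.1 Ω.

2838.1 Ω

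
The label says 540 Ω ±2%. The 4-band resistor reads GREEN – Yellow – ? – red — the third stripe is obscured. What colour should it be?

540 Ω = 54 × 10^1.
The third band is the multiplier, 10^1, which is brown.

brown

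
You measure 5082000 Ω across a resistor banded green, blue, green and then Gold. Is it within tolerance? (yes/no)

no

Green → 5 (first significant figure)
Blue → 6 (second significant figure)
Green → ×10^5 multiplier
Gold → ±5% tolerance
56 × 100000 = 5600000 Ω
Allowed range: 5320000 Ω to 5880000 Ω.
5082000 Ω lies outside that range.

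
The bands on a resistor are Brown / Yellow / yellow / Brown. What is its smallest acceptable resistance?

138600 Ω

Brown → 1 (first significant figure)
Yellow → 4 (second significant figure)
Yellow → ×10^4 multiplier
Brown → ±1% tolerance
14 × 10000 = 140000 Ω
Smallest = 140000 × (1 − 1/100) = 138600 Ω.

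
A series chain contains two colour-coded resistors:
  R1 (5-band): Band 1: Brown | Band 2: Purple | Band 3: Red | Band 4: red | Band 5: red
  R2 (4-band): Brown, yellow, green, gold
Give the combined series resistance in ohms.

R1: brown, violet, red → 172; red ×10^2 → 17200 Ω.
R2: brown, yellow → 14; green ×10^5 → 1400000 Ω.
Series: 17200 + 1400000 = 1417200 Ω.

1417200 Ω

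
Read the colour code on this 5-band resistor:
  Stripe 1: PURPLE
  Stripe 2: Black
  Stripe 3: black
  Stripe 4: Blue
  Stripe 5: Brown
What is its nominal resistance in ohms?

700000000 Ω

Violet → 7 (first significant figure)
Black → 0 (second significant figure)
Black → 0 (third significant figure)
Blue → ×10^6 multiplier
700 × 1000000 = 700000000 Ω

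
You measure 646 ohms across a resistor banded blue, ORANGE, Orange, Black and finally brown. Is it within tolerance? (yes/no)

no

Blue → 6 (first significant figure)
Orange → 3 (second significant figure)
Orange → 3 (third significant figure)
Black → ×1 multiplier
Brown → ±1% tolerance
633 × 1 = 633 Ω
Allowed range: 626.67 Ω to 639.33 Ω.
646 ohms lies outside that range.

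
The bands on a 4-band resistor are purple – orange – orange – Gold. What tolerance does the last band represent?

The last band, gold, is the tolerance band.
Gold corresponds to ±5%.

±5%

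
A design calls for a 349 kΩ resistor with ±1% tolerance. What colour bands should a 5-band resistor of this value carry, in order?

349000 Ω = 349 × 10^3.
3 → orange
4 → yellow
9 → white
Multiplier 10^3 → orange.
±1% tolerance → brown.

orange, yellow, white, orange, brown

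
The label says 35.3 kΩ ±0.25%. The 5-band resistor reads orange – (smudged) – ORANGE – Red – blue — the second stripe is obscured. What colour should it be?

green

35300 Ω = 353 × 10^2.
The second band gives digit 5 of the significand, and 5 is green.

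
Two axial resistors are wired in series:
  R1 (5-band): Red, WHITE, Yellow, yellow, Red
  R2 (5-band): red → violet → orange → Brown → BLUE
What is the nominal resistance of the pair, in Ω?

2942730 Ω

R1: red, white, yellow → 294; yellow ×10^4 → 2940000 Ω.
R2: red, violet, orange → 273; brown ×10 → 2730 Ω.
Series: 2940000 + 2730 = 2942730 Ω.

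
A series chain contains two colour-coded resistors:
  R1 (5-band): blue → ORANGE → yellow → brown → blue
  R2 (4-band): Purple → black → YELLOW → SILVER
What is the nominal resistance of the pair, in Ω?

R1: blue, orange, yellow → 634; brown ×10 → 6340 Ω.
R2: violet, black → 70; yellow ×10^4 → 700000 Ω.
Series: 6340 + 700000 = 706340 Ω.

706340 Ω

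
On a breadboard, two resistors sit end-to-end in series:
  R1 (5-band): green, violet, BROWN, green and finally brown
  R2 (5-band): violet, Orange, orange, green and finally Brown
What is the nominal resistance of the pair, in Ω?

130400000 Ω

R1: green, violet, brown → 571; green ×10^5 → 57100000 Ω.
R2: violet, orange, orange → 733; green ×10^5 → 73300000 Ω.
Series: 57100000 + 73300000 = 130400000 Ω.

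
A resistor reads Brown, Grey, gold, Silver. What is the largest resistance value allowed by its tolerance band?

Brown → 1 (first significant figure)
Grey → 8 (second significant figure)
Gold → ×0.1 multiplier
Silver → ±10% tolerance
18 × 0.1 = 1.8 Ω
Largest = 1.8 × (1 + 10/100) = 1.98 Ω.

1.98 Ω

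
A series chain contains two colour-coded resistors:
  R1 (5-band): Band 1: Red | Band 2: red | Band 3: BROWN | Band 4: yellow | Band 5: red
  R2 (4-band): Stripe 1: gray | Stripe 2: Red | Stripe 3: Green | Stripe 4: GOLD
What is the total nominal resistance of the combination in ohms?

10410000 Ω

R1: red, red, brown → 221; yellow ×10^4 → 2210000 Ω.
R2: grey, red → 82; green ×10^5 → 8200000 Ω.
Series: 2210000 + 8200000 = 10410000 Ω.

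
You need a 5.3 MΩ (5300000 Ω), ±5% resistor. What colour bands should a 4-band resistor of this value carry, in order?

5300000 Ω = 53 × 10^5.
5 → green
3 → orange
Multiplier 10^5 → green.
±5% tolerance → gold.

green, orange, green, gold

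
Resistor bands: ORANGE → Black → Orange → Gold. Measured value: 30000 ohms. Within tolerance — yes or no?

yes

Orange → 3 (first significant figure)
Black → 0 (second significant figure)
Orange → ×10^3 multiplier
Gold → ±5% tolerance
30 × 1000 = 30000 Ω
Allowed range: 28500 Ω to 31500 Ω.
30000 ohms lies inside that range.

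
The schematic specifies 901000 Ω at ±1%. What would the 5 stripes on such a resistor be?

901000 Ω = 901 × 10^3.
9 → white
0 → black
1 → brown
Multiplier 10^3 → orange.
±1% tolerance → brown.

white, black, brown, orange, brown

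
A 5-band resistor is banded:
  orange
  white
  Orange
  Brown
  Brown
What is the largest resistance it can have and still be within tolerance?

3969.3 Ω

Orange → 3 (first significant figure)
White → 9 (second significant figure)
Orange → 3 (third significant figure)
Brown → ×10 multiplier
Brown → ±1% tolerance
393 × 10 = 3930 Ω
Largest = 3930 × (1 + 1/100) = 3969.3 Ω.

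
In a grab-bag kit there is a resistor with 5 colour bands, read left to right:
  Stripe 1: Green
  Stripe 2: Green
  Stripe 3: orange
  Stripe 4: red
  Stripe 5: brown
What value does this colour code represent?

55300 Ω

Green → 5 (first significant figure)
Green → 5 (second significant figure)
Orange → 3 (third significant figure)
Red → ×10^2 multiplier
553 × 100 = 55300 Ω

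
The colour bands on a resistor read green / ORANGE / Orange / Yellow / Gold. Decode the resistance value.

Green → 5 (first significant figure)
Orange → 3 (second significant figure)
Orange → 3 (third significant figure)
Yellow → ×10^4 multiplier
533 × 10000 = 5330000 Ω

5330000 Ω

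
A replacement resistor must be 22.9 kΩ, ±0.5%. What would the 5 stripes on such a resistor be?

22900 Ω = 229 × 10^2.
2 → red
2 → red
9 → white
Multiplier 10^2 → red.
±0.5% tolerance → green.

red, red, white, red, green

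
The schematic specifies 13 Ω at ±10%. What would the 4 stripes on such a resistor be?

brown, orange, black, silver

13 Ω = 13 × 10^0.
1 → brown
3 → orange
Multiplier 10^0 → black.
±10% tolerance → silver.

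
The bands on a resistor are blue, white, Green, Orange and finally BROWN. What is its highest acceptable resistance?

701950 Ω

Blue → 6 (first significant figure)
White → 9 (second significant figure)
Green → 5 (third significant figure)
Orange → ×10^3 multiplier
Brown → ±1% tolerance
695 × 1000 = 695000 Ω
Highest = 695000 × (1 + 1/100) = 701950 Ω.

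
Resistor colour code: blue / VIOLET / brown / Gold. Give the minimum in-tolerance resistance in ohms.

636.5 Ω

Blue → 6 (first significant figure)
Violet → 7 (second significant figure)
Brown → ×10 multiplier
Gold → ±5% tolerance
67 × 10 = 670 Ω
Minimum = 670 × (1 − 5/100) = 636.5 Ω.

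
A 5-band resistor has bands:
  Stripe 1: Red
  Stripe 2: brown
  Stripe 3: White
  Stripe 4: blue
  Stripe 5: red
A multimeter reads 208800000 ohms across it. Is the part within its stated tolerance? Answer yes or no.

no

Red → 2 (first significant figure)
Brown → 1 (second significant figure)
White → 9 (third significant figure)
Blue → ×10^6 multiplier
Red → ±2% tolerance
219 × 1000000 = 219000000 Ω
Allowed range: 214620000 Ω to 223380000 Ω.
208800000 ohms lies outside that range.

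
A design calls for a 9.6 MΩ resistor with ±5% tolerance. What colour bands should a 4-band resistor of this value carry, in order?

white, blue, green, gold

9600000 Ω = 96 × 10^5.
9 → white
6 → blue
Multiplier 10^5 → green.
±5% tolerance → gold.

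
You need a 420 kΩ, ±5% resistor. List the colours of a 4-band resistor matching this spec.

yellow, red, yellow, gold

420000 Ω = 42 × 10^4.
4 → yellow
2 → red
Multiplier 10^4 → yellow.
±5% tolerance → gold.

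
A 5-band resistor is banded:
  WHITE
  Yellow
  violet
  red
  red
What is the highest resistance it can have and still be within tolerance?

White → 9 (first significant figure)
Yellow → 4 (second significant figure)
Violet → 7 (third significant figure)
Red → ×10^2 multiplier
Red → ±2% tolerance
947 × 100 = 94700 Ω
Highest = 94700 × (1 + 2/100) = 96594 Ω.

96594 Ω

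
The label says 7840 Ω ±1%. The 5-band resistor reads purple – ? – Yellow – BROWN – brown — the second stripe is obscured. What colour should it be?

grey

7840 Ω = 784 × 10^1.
The second band gives digit 8 of the significand, and 8 is grey.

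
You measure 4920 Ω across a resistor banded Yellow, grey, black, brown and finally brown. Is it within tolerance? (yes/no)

Yellow → 4 (first significant figure)
Grey → 8 (second significant figure)
Black → 0 (third significant figure)
Brown → ×10 multiplier
Brown → ±1% tolerance
480 × 10 = 4800 Ω
Allowed range: 4752 Ω to 4848 Ω.
4920 Ω lies outside that range.

no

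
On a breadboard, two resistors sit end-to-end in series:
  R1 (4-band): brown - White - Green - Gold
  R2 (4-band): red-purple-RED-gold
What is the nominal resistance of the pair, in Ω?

R1: brown, white → 19; green ×10^5 → 1900000 Ω.
R2: red, violet → 27; red ×10^2 → 2700 Ω.
Series: 1900000 + 2700 = 1902700 Ω.

1902700 Ω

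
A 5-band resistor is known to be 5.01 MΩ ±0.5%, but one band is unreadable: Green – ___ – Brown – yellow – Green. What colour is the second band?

black

5010000 Ω = 501 × 10^4.
The second band gives digit 0 of the significand, and 0 is black.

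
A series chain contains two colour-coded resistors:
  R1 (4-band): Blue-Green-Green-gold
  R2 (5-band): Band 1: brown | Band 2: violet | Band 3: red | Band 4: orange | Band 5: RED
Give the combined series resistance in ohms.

R1: blue, green → 65; green ×10^5 → 6500000 Ω.
R2: brown, violet, red → 172; orange ×10^3 → 172000 Ω.
Series: 6500000 + 172000 = 6672000 Ω.

6672000 Ω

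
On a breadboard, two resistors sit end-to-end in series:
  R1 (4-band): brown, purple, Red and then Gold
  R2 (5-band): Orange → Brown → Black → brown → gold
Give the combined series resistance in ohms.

R1: brown, violet → 17; red ×10^2 → 1700 Ω.
R2: orange, brown, black → 310; brown ×10 → 3100 Ω.
Series: 1700 + 3100 = 4800 Ω.

4800 Ω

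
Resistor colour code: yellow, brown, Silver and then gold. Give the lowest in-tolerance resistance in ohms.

Yellow → 4 (first significant figure)
Brown → 1 (second significant figure)
Silver → ×0.01 multiplier
Gold → ±5% tolerance
41 × 0.01 = 0.41 Ω
Lowest = 0.41 × (1 − 5/100) = 0.3895 Ω.

0.3895 Ω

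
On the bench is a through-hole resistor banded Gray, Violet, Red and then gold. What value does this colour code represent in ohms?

8700 Ω

Grey → 8 (first significant figure)
Violet → 7 (second significant figure)
Red → ×10^2 multiplier
87 × 100 = 8700 Ω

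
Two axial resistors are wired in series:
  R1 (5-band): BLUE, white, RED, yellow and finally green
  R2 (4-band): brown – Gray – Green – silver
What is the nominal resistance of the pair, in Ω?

R1: blue, white, red → 692; yellow ×10^4 → 6920000 Ω.
R2: brown, grey → 18; green ×10^5 → 1800000 Ω.
Series: 6920000 + 1800000 = 8720000 Ω.

8720000 Ω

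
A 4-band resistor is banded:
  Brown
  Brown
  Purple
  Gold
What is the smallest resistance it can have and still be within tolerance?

104500000 Ω

Brown → 1 (first significant figure)
Brown → 1 (second significant figure)
Violet → ×10^7 multiplier
Gold → ±5% tolerance
11 × 10000000 = 110000000 Ω
Smallest = 110000000 × (1 − 5/100) = 104500000 Ω.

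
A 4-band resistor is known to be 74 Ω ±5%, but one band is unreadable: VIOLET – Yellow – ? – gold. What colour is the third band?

black

74 Ω = 74 × 10^0.
The third band is the multiplier, 10^0, which is black.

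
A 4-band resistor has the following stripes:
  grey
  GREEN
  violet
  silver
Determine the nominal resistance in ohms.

850000000 Ω

Grey → 8 (first significant figure)
Green → 5 (second significant figure)
Violet → ×10^7 multiplier
85 × 10000000 = 850000000 Ω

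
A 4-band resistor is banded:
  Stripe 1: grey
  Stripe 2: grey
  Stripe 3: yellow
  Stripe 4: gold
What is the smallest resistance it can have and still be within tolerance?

836000 Ω

Grey → 8 (first significant figure)
Grey → 8 (second significant figure)
Yellow → ×10^4 multiplier
Gold → ±5% tolerance
88 × 10000 = 880000 Ω
Smallest = 880000 × (1 − 5/100) = 836000 Ω.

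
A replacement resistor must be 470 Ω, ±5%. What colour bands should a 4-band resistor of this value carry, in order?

yellow, violet, brown, gold

470 Ω = 47 × 10^1.
4 → yellow
7 → violet
Multiplier 10^1 → brown.
±5% tolerance → gold.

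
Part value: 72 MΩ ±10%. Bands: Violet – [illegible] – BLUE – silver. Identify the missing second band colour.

72000000 Ω = 72 × 10^6.
The second band gives digit 2 of the significand, and 2 is red.

red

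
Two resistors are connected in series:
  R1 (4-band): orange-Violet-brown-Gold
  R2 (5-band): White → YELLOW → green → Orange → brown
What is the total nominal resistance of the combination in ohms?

945370 Ω

R1: orange, violet → 37; brown ×10 → 370 Ω.
R2: white, yellow, green → 945; orange ×10^3 → 945000 Ω.
Series: 370 + 945000 = 945370 Ω.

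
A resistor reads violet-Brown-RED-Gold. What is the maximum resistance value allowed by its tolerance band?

7455 Ω

Violet → 7 (first significant figure)
Brown → 1 (second significant figure)
Red → ×10^2 multiplier
Gold → ±5% tolerance
71 × 100 = 7100 Ω
Maximum = 7100 × (1 + 5/100) = 7455 Ω.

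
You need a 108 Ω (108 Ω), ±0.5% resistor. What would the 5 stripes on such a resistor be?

108 Ω = 108 × 10^0.
1 → brown
0 → black
8 → grey
Multiplier 10^0 → black.
±0.5% tolerance → green.

brown, black, grey, black, green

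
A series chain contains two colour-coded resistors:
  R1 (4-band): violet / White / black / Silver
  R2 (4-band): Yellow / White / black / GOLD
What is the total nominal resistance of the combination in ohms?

R1: violet, white → 79; black ×1 → 79 Ω.
R2: yellow, white → 49; black ×1 → 49 Ω.
Series: 79 + 49 = 128 Ω.

128 Ω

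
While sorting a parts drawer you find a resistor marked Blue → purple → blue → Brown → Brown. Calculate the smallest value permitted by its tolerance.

6692.4 Ω

Blue → 6 (first significant figure)
Violet → 7 (second significant figure)
Blue → 6 (third significant figure)
Brown → ×10 multiplier
Brown → ±1% tolerance
676 × 10 = 6760 Ω
Smallest = 6760 × (1 − 1/100) = 6692.4 Ω.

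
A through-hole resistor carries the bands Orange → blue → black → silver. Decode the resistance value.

Orange → 3 (first significant figure)
Blue → 6 (second significant figure)
Black → ×1 multiplier
36 × 1 = 36 Ω

36 Ω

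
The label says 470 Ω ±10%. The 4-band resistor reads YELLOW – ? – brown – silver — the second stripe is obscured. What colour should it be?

violet

470 Ω = 47 × 10^1.
The second band gives digit 7 of the significand, and 7 is violet.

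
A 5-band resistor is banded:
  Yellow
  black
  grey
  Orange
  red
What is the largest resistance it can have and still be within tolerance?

416160 Ω

Yellow → 4 (first significant figure)
Black → 0 (second significant figure)
Grey → 8 (third significant figure)
Orange → ×10^3 multiplier
Red → ±2% tolerance
408 × 1000 = 408000 Ω
Largest = 408000 × (1 + 2/100) = 416160 Ω.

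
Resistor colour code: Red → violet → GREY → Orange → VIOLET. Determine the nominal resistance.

Red → 2 (first significant figure)
Violet → 7 (second significant figure)
Grey → 8 (third significant figure)
Orange → ×10^3 multiplier
278 × 1000 = 278000 Ω

278000 Ω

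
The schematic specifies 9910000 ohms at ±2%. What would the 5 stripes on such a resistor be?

white, white, brown, yellow, red

9910000 Ω = 991 × 10^4.
9 → white
9 → white
1 → brown
Multiplier 10^4 → yellow.
±2% tolerance → red.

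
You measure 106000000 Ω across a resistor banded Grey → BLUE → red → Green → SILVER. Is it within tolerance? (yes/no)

Grey → 8 (first significant figure)
Blue → 6 (second significant figure)
Red → 2 (third significant figure)
Green → ×10^5 multiplier
Silver → ±10% tolerance
862 × 100000 = 86200000 Ω
Allowed range: 77580000 Ω to 94820000 Ω.
106000000 Ω lies outside that range.

no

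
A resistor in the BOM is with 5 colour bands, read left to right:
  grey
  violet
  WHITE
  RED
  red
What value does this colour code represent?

Grey → 8 (first significant figure)
Violet → 7 (second significant figure)
White → 9 (third significant figure)
Red → ×10^2 multiplier
879 × 100 = 87900 Ω

87900 Ω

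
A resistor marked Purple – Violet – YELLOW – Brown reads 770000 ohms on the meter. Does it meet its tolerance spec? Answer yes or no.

yes

Violet → 7 (first significant figure)
Violet → 7 (second significant figure)
Yellow → ×10^4 multiplier
Brown → ±1% tolerance
77 × 10000 = 770000 Ω
Allowed range: 762300 Ω to 777700 Ω.
770000 ohms lies inside that range.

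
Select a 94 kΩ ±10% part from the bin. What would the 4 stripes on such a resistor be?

white, yellow, orange, silver

94000 Ω = 94 × 10^3.
9 → white
4 → yellow
Multiplier 10^3 → orange.
±10% tolerance → silver.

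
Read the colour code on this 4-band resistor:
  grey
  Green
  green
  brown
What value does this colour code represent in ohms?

Grey → 8 (first significant figure)
Green → 5 (second significant figure)
Green → ×10^5 multiplier
85 × 100000 = 8500000 Ω

8500000 Ω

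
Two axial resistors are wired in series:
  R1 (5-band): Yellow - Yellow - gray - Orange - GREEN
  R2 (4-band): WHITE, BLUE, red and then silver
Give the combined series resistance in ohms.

R1: yellow, yellow, grey → 448; orange ×10^3 → 448000 Ω.
R2: white, blue → 96; red ×10^2 → 9600 Ω.
Series: 448000 + 9600 = 457600 Ω.

457600 Ω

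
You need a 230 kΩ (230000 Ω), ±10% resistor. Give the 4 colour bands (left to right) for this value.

230000 Ω = 23 × 10^4.
2 → red
3 → orange
Multiplier 10^4 → yellow.
±10% tolerance → silver.

red, orange, yellow, silver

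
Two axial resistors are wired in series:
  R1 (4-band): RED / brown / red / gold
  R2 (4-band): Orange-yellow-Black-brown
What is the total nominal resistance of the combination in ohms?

2134 Ω

R1: red, brown → 21; red ×10^2 → 2100 Ω.
R2: orange, yellow → 34; black ×1 → 34 Ω.
Series: 2100 + 34 = 2134 Ω.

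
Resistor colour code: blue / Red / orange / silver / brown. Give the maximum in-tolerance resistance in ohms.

Blue → 6 (first significant figure)
Red → 2 (second significant figure)
Orange → 3 (third significant figure)
Silver → ×0.01 multiplier
Brown → ±1% tolerance
623 × 0.01 = 6.23 Ω
Maximum = 6.23 × (1 + 1/100) = 6.2923 Ω.

6.2923 Ω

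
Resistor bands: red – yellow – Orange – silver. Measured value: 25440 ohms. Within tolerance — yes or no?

Red → 2 (first significant figure)
Yellow → 4 (second significant figure)
Orange → ×10^3 multiplier
Silver → ±10% tolerance
24 × 1000 = 24000 Ω
Allowed range: 21600 Ω to 26400 Ω.
25440 ohms lies inside that range.

yes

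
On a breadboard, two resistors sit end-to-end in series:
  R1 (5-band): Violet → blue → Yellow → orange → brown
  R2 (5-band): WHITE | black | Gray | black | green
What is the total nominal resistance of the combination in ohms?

R1: violet, blue, yellow → 764; orange ×10^3 → 764000 Ω.
R2: white, black, grey → 908; black ×1 → 908 Ω.
Series: 764000 + 908 = 764908 Ω.

764908 Ω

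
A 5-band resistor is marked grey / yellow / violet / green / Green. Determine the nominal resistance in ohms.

Grey → 8 (first significant figure)
Yellow → 4 (second significant figure)
Violet → 7 (third significant figure)
Green → ×10^5 multiplier
847 × 100000 = 84700000 Ω

84700000 Ω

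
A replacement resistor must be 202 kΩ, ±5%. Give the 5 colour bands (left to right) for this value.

red, black, red, orange, gold

202000 Ω = 202 × 10^3.
2 → red
0 → black
2 → red
Multiplier 10^3 → orange.
±5% tolerance → gold.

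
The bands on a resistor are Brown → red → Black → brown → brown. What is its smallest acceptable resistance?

1188 Ω

Brown → 1 (first significant figure)
Red → 2 (second significant figure)
Black → 0 (third significant figure)
Brown → ×10 multiplier
Brown → ±1% tolerance
120 × 10 = 1200 Ω
Smallest = 1200 × (1 − 1/100) = 1188 Ω.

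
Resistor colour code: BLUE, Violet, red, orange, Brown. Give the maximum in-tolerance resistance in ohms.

678720 Ω

Blue → 6 (first significant figure)
Violet → 7 (second significant figure)
Red → 2 (third significant figure)
Orange → ×10^3 multiplier
Brown → ±1% tolerance
672 × 1000 = 672000 Ω
Maximum = 672000 × (1 + 1/100) = 678720 Ω.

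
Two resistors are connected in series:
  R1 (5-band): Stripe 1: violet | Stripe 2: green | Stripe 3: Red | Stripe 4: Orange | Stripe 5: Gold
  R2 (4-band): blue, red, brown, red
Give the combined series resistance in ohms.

752620 Ω

R1: violet, green, red → 752; orange ×10^3 → 752000 Ω.
R2: blue, red → 62; brown ×10 → 620 Ω.
Series: 752000 + 620 = 752620 Ω.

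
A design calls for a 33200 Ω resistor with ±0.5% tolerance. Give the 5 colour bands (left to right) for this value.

orange, orange, red, red, green

33200 Ω = 332 × 10^2.
3 → orange
3 → orange
2 → red
Multiplier 10^2 → red.
±0.5% tolerance → green.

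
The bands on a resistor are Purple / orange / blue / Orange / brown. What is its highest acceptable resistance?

743360 Ω

Violet → 7 (first significant figure)
Orange → 3 (second significant figure)
Blue → 6 (third significant figure)
Orange → ×10^3 multiplier
Brown → ±1% tolerance
736 × 1000 = 736000 Ω
Highest = 736000 × (1 + 1/100) = 743360 Ω.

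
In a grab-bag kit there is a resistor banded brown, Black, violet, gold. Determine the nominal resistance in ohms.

Brown → 1 (first significant figure)
Black → 0 (second significant figure)
Violet → ×10^7 multiplier
10 × 10000000 = 100000000 Ω

100000000 Ω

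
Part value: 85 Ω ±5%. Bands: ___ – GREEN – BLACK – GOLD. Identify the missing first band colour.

85 Ω = 85 × 10^0.
The first band gives digit 8 of the significand, and 8 is grey.

grey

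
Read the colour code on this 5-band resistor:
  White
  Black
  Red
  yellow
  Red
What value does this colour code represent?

9020000 Ω

White → 9 (first significant figure)
Black → 0 (second significant figure)
Red → 2 (third significant figure)
Yellow → ×10^4 multiplier
902 × 10000 = 9020000 Ω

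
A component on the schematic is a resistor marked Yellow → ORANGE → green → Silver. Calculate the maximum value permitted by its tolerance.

Yellow → 4 (first significant figure)
Orange → 3 (second significant figure)
Green → ×10^5 multiplier
Silver → ±10% tolerance
43 × 100000 = 4300000 Ω
Maximum = 4300000 × (1 + 10/100) = 4730000 Ω.

4730000 Ω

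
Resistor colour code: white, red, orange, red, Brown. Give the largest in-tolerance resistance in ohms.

93223 Ω

White → 9 (first significant figure)
Red → 2 (second significant figure)
Orange → 3 (third significant figure)
Red → ×10^2 multiplier
Brown → ±1% tolerance
923 × 100 = 92300 Ω
Largest = 92300 × (1 + 1/100) = 93223 Ω.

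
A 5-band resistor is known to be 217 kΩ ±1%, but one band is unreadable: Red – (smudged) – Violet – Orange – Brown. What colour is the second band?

217000 Ω = 217 × 10^3.
The second band gives digit 1 of the significand, and 1 is brown.

brown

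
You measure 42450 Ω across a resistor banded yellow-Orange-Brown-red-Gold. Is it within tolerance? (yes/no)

Yellow → 4 (first significant figure)
Orange → 3 (second significant figure)
Brown → 1 (third significant figure)
Red → ×10^2 multiplier
Gold → ±5% tolerance
431 × 100 = 43100 Ω
Allowed range: 40945 Ω to 45255 Ω.
42450 Ω lies inside that range.

yes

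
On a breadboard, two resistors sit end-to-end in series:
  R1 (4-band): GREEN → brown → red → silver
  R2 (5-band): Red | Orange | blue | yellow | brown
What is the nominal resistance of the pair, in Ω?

2365100 Ω

R1: green, brown → 51; red ×10^2 → 5100 Ω.
R2: red, orange, blue → 236; yellow ×10^4 → 2360000 Ω.
Series: 5100 + 2360000 = 2365100 Ω.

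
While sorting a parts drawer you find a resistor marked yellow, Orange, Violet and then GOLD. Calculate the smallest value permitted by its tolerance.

408500000 Ω

Yellow → 4 (first significant figure)
Orange → 3 (second significant figure)
Violet → ×10^7 multiplier
Gold → ±5% tolerance
43 × 10000000 = 430000000 Ω
Smallest = 430000000 × (1 − 5/100) = 408500000 Ω.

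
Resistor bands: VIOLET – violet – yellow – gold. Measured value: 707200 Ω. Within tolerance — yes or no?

no

Violet → 7 (first significant figure)
Violet → 7 (second significant figure)
Yellow → ×10^4 multiplier
Gold → ±5% tolerance
77 × 10000 = 770000 Ω
Allowed range: 731500 Ω to 808500 Ω.
707200 Ω lies outside that range.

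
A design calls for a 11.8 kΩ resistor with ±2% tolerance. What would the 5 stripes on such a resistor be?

brown, brown, grey, red, red

11800 Ω = 118 × 10^2.
1 → brown
1 → brown
8 → grey
Multiplier 10^2 → red.
±2% tolerance → red.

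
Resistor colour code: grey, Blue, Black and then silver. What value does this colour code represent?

Grey → 8 (first significant figure)
Blue → 6 (second significant figure)
Black → ×1 multiplier
86 × 1 = 86 Ω

86 Ω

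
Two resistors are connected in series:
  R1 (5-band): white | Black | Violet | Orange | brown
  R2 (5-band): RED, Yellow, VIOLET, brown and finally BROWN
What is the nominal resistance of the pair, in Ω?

R1: white, black, violet → 907; orange ×10^3 → 907000 Ω.
R2: red, yellow, violet → 247; brown ×10 → 2470 Ω.
Series: 907000 + 2470 = 909470 Ω.

909470 Ω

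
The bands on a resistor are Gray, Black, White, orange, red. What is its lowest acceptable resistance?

792820 Ω

Grey → 8 (first significant figure)
Black → 0 (second significant figure)
White → 9 (third significant figure)
Orange → ×10^3 multiplier
Red → ±2% tolerance
809 × 1000 = 809000 Ω
Lowest = 809000 × (1 − 2/100) = 792820 Ω.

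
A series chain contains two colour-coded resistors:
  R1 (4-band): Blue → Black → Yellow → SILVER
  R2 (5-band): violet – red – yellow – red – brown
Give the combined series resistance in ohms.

R1: blue, black → 60; yellow ×10^4 → 600000 Ω.
R2: violet, red, yellow → 724; red ×10^2 → 72400 Ω.
Series: 600000 + 72400 = 672400 Ω.

672400 Ω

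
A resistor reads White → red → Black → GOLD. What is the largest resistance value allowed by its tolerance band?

96.6 Ω

White → 9 (first significant figure)
Red → 2 (second significant figure)
Black → ×1 multiplier
Gold → ±5% tolerance
92 × 1 = 92 Ω
Largest = 92 × (1 + 5/100) = 96.6 Ω.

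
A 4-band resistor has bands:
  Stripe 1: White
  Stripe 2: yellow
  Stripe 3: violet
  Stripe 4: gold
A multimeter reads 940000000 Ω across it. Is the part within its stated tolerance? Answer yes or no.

White → 9 (first significant figure)
Yellow → 4 (second significant figure)
Violet → ×10^7 multiplier
Gold → ±5% tolerance
94 × 10000000 = 940000000 Ω
Allowed range: 893000000 Ω to 987000000 Ω.
940000000 Ω lies inside that range.

yes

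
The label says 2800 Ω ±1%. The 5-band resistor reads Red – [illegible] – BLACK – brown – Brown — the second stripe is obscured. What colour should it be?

grey

2800 Ω = 280 × 10^1.
The second band gives digit 8 of the significand, and 8 is grey.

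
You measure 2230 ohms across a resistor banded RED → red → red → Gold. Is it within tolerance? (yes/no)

yes

Red → 2 (first significant figure)
Red → 2 (second significant figure)
Red → ×10^2 multiplier
Gold → ±5% tolerance
22 × 100 = 2200 Ω
Allowed range: 2090 Ω to 2310 Ω.
2230 ohms lies inside that range.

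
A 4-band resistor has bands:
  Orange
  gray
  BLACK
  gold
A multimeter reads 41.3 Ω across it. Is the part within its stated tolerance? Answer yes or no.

Orange → 3 (first significant figure)
Grey → 8 (second significant figure)
Black → ×1 multiplier
Gold → ±5% tolerance
38 × 1 = 38 Ω
Allowed range: 36.1 Ω to 39.9 Ω.
41.3 Ω lies outside that range.

no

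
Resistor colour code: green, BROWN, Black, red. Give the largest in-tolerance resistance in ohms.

52.02 Ω

Green → 5 (first significant figure)
Brown → 1 (second significant figure)
Black → ×1 multiplier
Red → ±2% tolerance
51 × 1 = 51 Ω
Largest = 51 × (1 + 2/100) = 52.02 Ω.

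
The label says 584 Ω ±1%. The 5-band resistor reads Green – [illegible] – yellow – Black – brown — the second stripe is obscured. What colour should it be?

grey

584 Ω = 584 × 10^0.
The second band gives digit 8 of the significand, and 8 is grey.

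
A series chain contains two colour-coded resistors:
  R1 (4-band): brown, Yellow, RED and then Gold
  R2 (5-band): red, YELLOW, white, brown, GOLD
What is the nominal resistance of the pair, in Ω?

R1: brown, yellow → 14; red ×10^2 → 1400 Ω.
R2: red, yellow, white → 249; brown ×10 → 2490 Ω.
Series: 1400 + 2490 = 3890 Ω.

3890 Ω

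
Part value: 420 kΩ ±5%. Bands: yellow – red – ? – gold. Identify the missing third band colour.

420000 Ω = 42 × 10^4.
The third band is the multiplier, 10^4, which is yellow.

yellow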